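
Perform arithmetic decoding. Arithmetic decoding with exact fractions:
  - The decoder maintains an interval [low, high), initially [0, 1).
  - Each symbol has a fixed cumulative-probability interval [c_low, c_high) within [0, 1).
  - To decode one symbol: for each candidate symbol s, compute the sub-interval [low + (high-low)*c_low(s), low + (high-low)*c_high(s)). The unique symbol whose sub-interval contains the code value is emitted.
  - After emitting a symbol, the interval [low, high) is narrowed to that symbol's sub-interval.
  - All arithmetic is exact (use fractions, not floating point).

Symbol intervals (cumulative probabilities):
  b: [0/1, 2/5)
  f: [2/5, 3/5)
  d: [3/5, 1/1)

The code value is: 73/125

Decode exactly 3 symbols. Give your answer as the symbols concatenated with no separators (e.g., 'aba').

Step 1: interval [0/1, 1/1), width = 1/1 - 0/1 = 1/1
  'b': [0/1 + 1/1*0/1, 0/1 + 1/1*2/5) = [0/1, 2/5)
  'f': [0/1 + 1/1*2/5, 0/1 + 1/1*3/5) = [2/5, 3/5) <- contains code 73/125
  'd': [0/1 + 1/1*3/5, 0/1 + 1/1*1/1) = [3/5, 1/1)
  emit 'f', narrow to [2/5, 3/5)
Step 2: interval [2/5, 3/5), width = 3/5 - 2/5 = 1/5
  'b': [2/5 + 1/5*0/1, 2/5 + 1/5*2/5) = [2/5, 12/25)
  'f': [2/5 + 1/5*2/5, 2/5 + 1/5*3/5) = [12/25, 13/25)
  'd': [2/5 + 1/5*3/5, 2/5 + 1/5*1/1) = [13/25, 3/5) <- contains code 73/125
  emit 'd', narrow to [13/25, 3/5)
Step 3: interval [13/25, 3/5), width = 3/5 - 13/25 = 2/25
  'b': [13/25 + 2/25*0/1, 13/25 + 2/25*2/5) = [13/25, 69/125)
  'f': [13/25 + 2/25*2/5, 13/25 + 2/25*3/5) = [69/125, 71/125)
  'd': [13/25 + 2/25*3/5, 13/25 + 2/25*1/1) = [71/125, 3/5) <- contains code 73/125
  emit 'd', narrow to [71/125, 3/5)

Answer: fdd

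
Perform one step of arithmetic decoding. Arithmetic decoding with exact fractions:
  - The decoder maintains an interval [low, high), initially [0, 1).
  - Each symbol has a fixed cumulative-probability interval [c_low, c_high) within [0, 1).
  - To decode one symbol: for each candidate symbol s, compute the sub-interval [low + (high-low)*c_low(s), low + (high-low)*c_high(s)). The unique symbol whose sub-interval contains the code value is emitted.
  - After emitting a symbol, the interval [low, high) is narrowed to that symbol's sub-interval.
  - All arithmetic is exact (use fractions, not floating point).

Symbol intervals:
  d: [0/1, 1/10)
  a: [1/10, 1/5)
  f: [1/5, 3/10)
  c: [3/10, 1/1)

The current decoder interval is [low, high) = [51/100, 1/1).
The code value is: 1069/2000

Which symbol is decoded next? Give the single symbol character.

Answer: d

Derivation:
Interval width = high − low = 1/1 − 51/100 = 49/100
Scaled code = (code − low) / width = (1069/2000 − 51/100) / 49/100 = 1/20
  d: [0/1, 1/10) ← scaled code falls here ✓
  a: [1/10, 1/5) 
  f: [1/5, 3/10) 
  c: [3/10, 1/1) 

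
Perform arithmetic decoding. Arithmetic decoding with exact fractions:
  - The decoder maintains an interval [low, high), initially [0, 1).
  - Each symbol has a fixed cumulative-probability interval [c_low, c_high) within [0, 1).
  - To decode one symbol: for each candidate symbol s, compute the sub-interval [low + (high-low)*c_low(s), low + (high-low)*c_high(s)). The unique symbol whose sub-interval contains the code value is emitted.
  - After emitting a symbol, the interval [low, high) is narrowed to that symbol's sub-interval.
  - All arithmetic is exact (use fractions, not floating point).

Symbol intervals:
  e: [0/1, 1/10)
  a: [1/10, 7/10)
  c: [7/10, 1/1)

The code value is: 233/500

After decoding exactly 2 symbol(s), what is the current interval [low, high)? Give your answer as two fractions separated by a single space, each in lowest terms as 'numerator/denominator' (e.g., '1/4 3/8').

Answer: 4/25 13/25

Derivation:
Step 1: interval [0/1, 1/1), width = 1/1 - 0/1 = 1/1
  'e': [0/1 + 1/1*0/1, 0/1 + 1/1*1/10) = [0/1, 1/10)
  'a': [0/1 + 1/1*1/10, 0/1 + 1/1*7/10) = [1/10, 7/10) <- contains code 233/500
  'c': [0/1 + 1/1*7/10, 0/1 + 1/1*1/1) = [7/10, 1/1)
  emit 'a', narrow to [1/10, 7/10)
Step 2: interval [1/10, 7/10), width = 7/10 - 1/10 = 3/5
  'e': [1/10 + 3/5*0/1, 1/10 + 3/5*1/10) = [1/10, 4/25)
  'a': [1/10 + 3/5*1/10, 1/10 + 3/5*7/10) = [4/25, 13/25) <- contains code 233/500
  'c': [1/10 + 3/5*7/10, 1/10 + 3/5*1/1) = [13/25, 7/10)
  emit 'a', narrow to [4/25, 13/25)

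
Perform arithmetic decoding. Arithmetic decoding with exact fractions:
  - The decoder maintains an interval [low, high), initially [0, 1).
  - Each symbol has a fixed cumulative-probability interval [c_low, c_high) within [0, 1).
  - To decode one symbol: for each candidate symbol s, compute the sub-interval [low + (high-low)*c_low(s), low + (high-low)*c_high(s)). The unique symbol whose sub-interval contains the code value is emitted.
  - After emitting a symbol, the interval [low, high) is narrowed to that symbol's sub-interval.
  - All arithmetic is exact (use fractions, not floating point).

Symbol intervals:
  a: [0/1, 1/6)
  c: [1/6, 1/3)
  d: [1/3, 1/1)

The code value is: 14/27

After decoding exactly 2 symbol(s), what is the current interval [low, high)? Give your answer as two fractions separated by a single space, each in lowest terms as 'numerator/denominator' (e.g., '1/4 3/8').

Step 1: interval [0/1, 1/1), width = 1/1 - 0/1 = 1/1
  'a': [0/1 + 1/1*0/1, 0/1 + 1/1*1/6) = [0/1, 1/6)
  'c': [0/1 + 1/1*1/6, 0/1 + 1/1*1/3) = [1/6, 1/3)
  'd': [0/1 + 1/1*1/3, 0/1 + 1/1*1/1) = [1/3, 1/1) <- contains code 14/27
  emit 'd', narrow to [1/3, 1/1)
Step 2: interval [1/3, 1/1), width = 1/1 - 1/3 = 2/3
  'a': [1/3 + 2/3*0/1, 1/3 + 2/3*1/6) = [1/3, 4/9)
  'c': [1/3 + 2/3*1/6, 1/3 + 2/3*1/3) = [4/9, 5/9) <- contains code 14/27
  'd': [1/3 + 2/3*1/3, 1/3 + 2/3*1/1) = [5/9, 1/1)
  emit 'c', narrow to [4/9, 5/9)

Answer: 4/9 5/9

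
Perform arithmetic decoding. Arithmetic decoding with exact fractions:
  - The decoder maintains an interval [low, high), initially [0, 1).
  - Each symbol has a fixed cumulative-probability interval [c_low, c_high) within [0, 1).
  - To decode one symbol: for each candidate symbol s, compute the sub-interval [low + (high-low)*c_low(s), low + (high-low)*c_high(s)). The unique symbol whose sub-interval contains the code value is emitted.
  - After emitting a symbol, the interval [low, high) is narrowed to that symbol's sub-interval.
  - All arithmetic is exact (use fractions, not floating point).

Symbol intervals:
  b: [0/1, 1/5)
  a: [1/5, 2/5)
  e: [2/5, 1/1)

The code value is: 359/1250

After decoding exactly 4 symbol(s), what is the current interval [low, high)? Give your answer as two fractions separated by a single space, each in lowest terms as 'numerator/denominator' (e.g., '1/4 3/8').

Answer: 178/625 181/625

Derivation:
Step 1: interval [0/1, 1/1), width = 1/1 - 0/1 = 1/1
  'b': [0/1 + 1/1*0/1, 0/1 + 1/1*1/5) = [0/1, 1/5)
  'a': [0/1 + 1/1*1/5, 0/1 + 1/1*2/5) = [1/5, 2/5) <- contains code 359/1250
  'e': [0/1 + 1/1*2/5, 0/1 + 1/1*1/1) = [2/5, 1/1)
  emit 'a', narrow to [1/5, 2/5)
Step 2: interval [1/5, 2/5), width = 2/5 - 1/5 = 1/5
  'b': [1/5 + 1/5*0/1, 1/5 + 1/5*1/5) = [1/5, 6/25)
  'a': [1/5 + 1/5*1/5, 1/5 + 1/5*2/5) = [6/25, 7/25)
  'e': [1/5 + 1/5*2/5, 1/5 + 1/5*1/1) = [7/25, 2/5) <- contains code 359/1250
  emit 'e', narrow to [7/25, 2/5)
Step 3: interval [7/25, 2/5), width = 2/5 - 7/25 = 3/25
  'b': [7/25 + 3/25*0/1, 7/25 + 3/25*1/5) = [7/25, 38/125) <- contains code 359/1250
  'a': [7/25 + 3/25*1/5, 7/25 + 3/25*2/5) = [38/125, 41/125)
  'e': [7/25 + 3/25*2/5, 7/25 + 3/25*1/1) = [41/125, 2/5)
  emit 'b', narrow to [7/25, 38/125)
Step 4: interval [7/25, 38/125), width = 38/125 - 7/25 = 3/125
  'b': [7/25 + 3/125*0/1, 7/25 + 3/125*1/5) = [7/25, 178/625)
  'a': [7/25 + 3/125*1/5, 7/25 + 3/125*2/5) = [178/625, 181/625) <- contains code 359/1250
  'e': [7/25 + 3/125*2/5, 7/25 + 3/125*1/1) = [181/625, 38/125)
  emit 'a', narrow to [178/625, 181/625)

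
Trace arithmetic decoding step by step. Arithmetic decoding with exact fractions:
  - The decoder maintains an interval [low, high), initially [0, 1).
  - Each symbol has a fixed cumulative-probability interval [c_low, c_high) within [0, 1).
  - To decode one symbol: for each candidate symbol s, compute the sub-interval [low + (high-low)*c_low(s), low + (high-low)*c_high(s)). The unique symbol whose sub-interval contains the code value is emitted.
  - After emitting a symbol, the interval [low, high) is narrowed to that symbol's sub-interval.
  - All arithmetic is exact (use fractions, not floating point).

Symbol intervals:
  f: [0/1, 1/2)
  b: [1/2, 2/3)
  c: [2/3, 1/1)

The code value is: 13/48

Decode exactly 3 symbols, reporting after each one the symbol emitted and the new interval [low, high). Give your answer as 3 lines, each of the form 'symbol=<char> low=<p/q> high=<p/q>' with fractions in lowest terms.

Step 1: interval [0/1, 1/1), width = 1/1 - 0/1 = 1/1
  'f': [0/1 + 1/1*0/1, 0/1 + 1/1*1/2) = [0/1, 1/2) <- contains code 13/48
  'b': [0/1 + 1/1*1/2, 0/1 + 1/1*2/3) = [1/2, 2/3)
  'c': [0/1 + 1/1*2/3, 0/1 + 1/1*1/1) = [2/3, 1/1)
  emit 'f', narrow to [0/1, 1/2)
Step 2: interval [0/1, 1/2), width = 1/2 - 0/1 = 1/2
  'f': [0/1 + 1/2*0/1, 0/1 + 1/2*1/2) = [0/1, 1/4)
  'b': [0/1 + 1/2*1/2, 0/1 + 1/2*2/3) = [1/4, 1/3) <- contains code 13/48
  'c': [0/1 + 1/2*2/3, 0/1 + 1/2*1/1) = [1/3, 1/2)
  emit 'b', narrow to [1/4, 1/3)
Step 3: interval [1/4, 1/3), width = 1/3 - 1/4 = 1/12
  'f': [1/4 + 1/12*0/1, 1/4 + 1/12*1/2) = [1/4, 7/24) <- contains code 13/48
  'b': [1/4 + 1/12*1/2, 1/4 + 1/12*2/3) = [7/24, 11/36)
  'c': [1/4 + 1/12*2/3, 1/4 + 1/12*1/1) = [11/36, 1/3)
  emit 'f', narrow to [1/4, 7/24)

Answer: symbol=f low=0/1 high=1/2
symbol=b low=1/4 high=1/3
symbol=f low=1/4 high=7/24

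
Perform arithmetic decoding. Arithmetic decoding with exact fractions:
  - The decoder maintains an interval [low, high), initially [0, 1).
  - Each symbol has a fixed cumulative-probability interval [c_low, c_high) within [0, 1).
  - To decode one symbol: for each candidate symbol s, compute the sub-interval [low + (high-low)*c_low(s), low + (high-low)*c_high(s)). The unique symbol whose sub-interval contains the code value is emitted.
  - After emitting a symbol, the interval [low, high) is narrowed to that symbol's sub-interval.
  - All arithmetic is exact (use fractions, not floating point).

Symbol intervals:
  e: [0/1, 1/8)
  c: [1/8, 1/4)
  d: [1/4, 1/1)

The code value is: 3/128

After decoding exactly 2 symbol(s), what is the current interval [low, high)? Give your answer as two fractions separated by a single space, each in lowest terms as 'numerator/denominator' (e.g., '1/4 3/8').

Answer: 1/64 1/32

Derivation:
Step 1: interval [0/1, 1/1), width = 1/1 - 0/1 = 1/1
  'e': [0/1 + 1/1*0/1, 0/1 + 1/1*1/8) = [0/1, 1/8) <- contains code 3/128
  'c': [0/1 + 1/1*1/8, 0/1 + 1/1*1/4) = [1/8, 1/4)
  'd': [0/1 + 1/1*1/4, 0/1 + 1/1*1/1) = [1/4, 1/1)
  emit 'e', narrow to [0/1, 1/8)
Step 2: interval [0/1, 1/8), width = 1/8 - 0/1 = 1/8
  'e': [0/1 + 1/8*0/1, 0/1 + 1/8*1/8) = [0/1, 1/64)
  'c': [0/1 + 1/8*1/8, 0/1 + 1/8*1/4) = [1/64, 1/32) <- contains code 3/128
  'd': [0/1 + 1/8*1/4, 0/1 + 1/8*1/1) = [1/32, 1/8)
  emit 'c', narrow to [1/64, 1/32)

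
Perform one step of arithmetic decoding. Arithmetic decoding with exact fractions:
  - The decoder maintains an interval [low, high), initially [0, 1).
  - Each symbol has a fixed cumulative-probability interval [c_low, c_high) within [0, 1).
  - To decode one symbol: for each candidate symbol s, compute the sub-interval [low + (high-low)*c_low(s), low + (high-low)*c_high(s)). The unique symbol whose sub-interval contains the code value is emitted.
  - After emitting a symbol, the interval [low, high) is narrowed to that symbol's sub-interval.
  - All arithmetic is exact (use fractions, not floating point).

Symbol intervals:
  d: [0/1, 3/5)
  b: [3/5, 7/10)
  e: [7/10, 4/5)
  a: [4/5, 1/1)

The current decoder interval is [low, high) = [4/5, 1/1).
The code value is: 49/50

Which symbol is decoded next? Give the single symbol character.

Answer: a

Derivation:
Interval width = high − low = 1/1 − 4/5 = 1/5
Scaled code = (code − low) / width = (49/50 − 4/5) / 1/5 = 9/10
  d: [0/1, 3/5) 
  b: [3/5, 7/10) 
  e: [7/10, 4/5) 
  a: [4/5, 1/1) ← scaled code falls here ✓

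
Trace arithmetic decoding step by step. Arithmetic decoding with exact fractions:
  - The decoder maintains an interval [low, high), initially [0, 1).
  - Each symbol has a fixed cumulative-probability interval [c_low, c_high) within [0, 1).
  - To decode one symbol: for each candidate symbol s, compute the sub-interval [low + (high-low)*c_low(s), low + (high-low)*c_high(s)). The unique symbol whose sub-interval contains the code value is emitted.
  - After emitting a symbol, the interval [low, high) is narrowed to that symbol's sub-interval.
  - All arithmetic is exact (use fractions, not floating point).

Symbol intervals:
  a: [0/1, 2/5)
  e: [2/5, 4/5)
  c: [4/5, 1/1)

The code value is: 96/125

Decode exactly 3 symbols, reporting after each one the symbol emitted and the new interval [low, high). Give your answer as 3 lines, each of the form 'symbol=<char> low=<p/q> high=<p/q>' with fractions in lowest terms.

Answer: symbol=e low=2/5 high=4/5
symbol=c low=18/25 high=4/5
symbol=e low=94/125 high=98/125

Derivation:
Step 1: interval [0/1, 1/1), width = 1/1 - 0/1 = 1/1
  'a': [0/1 + 1/1*0/1, 0/1 + 1/1*2/5) = [0/1, 2/5)
  'e': [0/1 + 1/1*2/5, 0/1 + 1/1*4/5) = [2/5, 4/5) <- contains code 96/125
  'c': [0/1 + 1/1*4/5, 0/1 + 1/1*1/1) = [4/5, 1/1)
  emit 'e', narrow to [2/5, 4/5)
Step 2: interval [2/5, 4/5), width = 4/5 - 2/5 = 2/5
  'a': [2/5 + 2/5*0/1, 2/5 + 2/5*2/5) = [2/5, 14/25)
  'e': [2/5 + 2/5*2/5, 2/5 + 2/5*4/5) = [14/25, 18/25)
  'c': [2/5 + 2/5*4/5, 2/5 + 2/5*1/1) = [18/25, 4/5) <- contains code 96/125
  emit 'c', narrow to [18/25, 4/5)
Step 3: interval [18/25, 4/5), width = 4/5 - 18/25 = 2/25
  'a': [18/25 + 2/25*0/1, 18/25 + 2/25*2/5) = [18/25, 94/125)
  'e': [18/25 + 2/25*2/5, 18/25 + 2/25*4/5) = [94/125, 98/125) <- contains code 96/125
  'c': [18/25 + 2/25*4/5, 18/25 + 2/25*1/1) = [98/125, 4/5)
  emit 'e', narrow to [94/125, 98/125)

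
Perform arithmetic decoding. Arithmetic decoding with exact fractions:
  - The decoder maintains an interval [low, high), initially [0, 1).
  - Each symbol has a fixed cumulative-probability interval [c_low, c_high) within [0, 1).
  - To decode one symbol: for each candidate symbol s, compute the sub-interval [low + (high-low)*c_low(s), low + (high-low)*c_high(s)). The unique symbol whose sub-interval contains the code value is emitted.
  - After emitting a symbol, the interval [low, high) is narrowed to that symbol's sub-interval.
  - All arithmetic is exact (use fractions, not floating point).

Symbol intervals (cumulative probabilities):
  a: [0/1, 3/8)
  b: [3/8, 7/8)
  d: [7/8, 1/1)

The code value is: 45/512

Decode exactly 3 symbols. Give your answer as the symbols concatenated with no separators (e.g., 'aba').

Step 1: interval [0/1, 1/1), width = 1/1 - 0/1 = 1/1
  'a': [0/1 + 1/1*0/1, 0/1 + 1/1*3/8) = [0/1, 3/8) <- contains code 45/512
  'b': [0/1 + 1/1*3/8, 0/1 + 1/1*7/8) = [3/8, 7/8)
  'd': [0/1 + 1/1*7/8, 0/1 + 1/1*1/1) = [7/8, 1/1)
  emit 'a', narrow to [0/1, 3/8)
Step 2: interval [0/1, 3/8), width = 3/8 - 0/1 = 3/8
  'a': [0/1 + 3/8*0/1, 0/1 + 3/8*3/8) = [0/1, 9/64) <- contains code 45/512
  'b': [0/1 + 3/8*3/8, 0/1 + 3/8*7/8) = [9/64, 21/64)
  'd': [0/1 + 3/8*7/8, 0/1 + 3/8*1/1) = [21/64, 3/8)
  emit 'a', narrow to [0/1, 9/64)
Step 3: interval [0/1, 9/64), width = 9/64 - 0/1 = 9/64
  'a': [0/1 + 9/64*0/1, 0/1 + 9/64*3/8) = [0/1, 27/512)
  'b': [0/1 + 9/64*3/8, 0/1 + 9/64*7/8) = [27/512, 63/512) <- contains code 45/512
  'd': [0/1 + 9/64*7/8, 0/1 + 9/64*1/1) = [63/512, 9/64)
  emit 'b', narrow to [27/512, 63/512)

Answer: aab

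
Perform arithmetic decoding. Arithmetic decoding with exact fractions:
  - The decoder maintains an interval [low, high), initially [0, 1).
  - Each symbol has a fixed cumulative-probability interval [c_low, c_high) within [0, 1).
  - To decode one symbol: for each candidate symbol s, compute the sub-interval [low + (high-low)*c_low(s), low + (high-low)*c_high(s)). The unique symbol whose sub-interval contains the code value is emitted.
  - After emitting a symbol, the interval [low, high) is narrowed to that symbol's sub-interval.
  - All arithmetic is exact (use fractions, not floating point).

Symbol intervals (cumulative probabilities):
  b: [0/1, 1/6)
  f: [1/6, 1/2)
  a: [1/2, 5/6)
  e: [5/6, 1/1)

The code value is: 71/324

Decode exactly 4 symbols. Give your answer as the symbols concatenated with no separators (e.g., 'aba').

Answer: fbea

Derivation:
Step 1: interval [0/1, 1/1), width = 1/1 - 0/1 = 1/1
  'b': [0/1 + 1/1*0/1, 0/1 + 1/1*1/6) = [0/1, 1/6)
  'f': [0/1 + 1/1*1/6, 0/1 + 1/1*1/2) = [1/6, 1/2) <- contains code 71/324
  'a': [0/1 + 1/1*1/2, 0/1 + 1/1*5/6) = [1/2, 5/6)
  'e': [0/1 + 1/1*5/6, 0/1 + 1/1*1/1) = [5/6, 1/1)
  emit 'f', narrow to [1/6, 1/2)
Step 2: interval [1/6, 1/2), width = 1/2 - 1/6 = 1/3
  'b': [1/6 + 1/3*0/1, 1/6 + 1/3*1/6) = [1/6, 2/9) <- contains code 71/324
  'f': [1/6 + 1/3*1/6, 1/6 + 1/3*1/2) = [2/9, 1/3)
  'a': [1/6 + 1/3*1/2, 1/6 + 1/3*5/6) = [1/3, 4/9)
  'e': [1/6 + 1/3*5/6, 1/6 + 1/3*1/1) = [4/9, 1/2)
  emit 'b', narrow to [1/6, 2/9)
Step 3: interval [1/6, 2/9), width = 2/9 - 1/6 = 1/18
  'b': [1/6 + 1/18*0/1, 1/6 + 1/18*1/6) = [1/6, 19/108)
  'f': [1/6 + 1/18*1/6, 1/6 + 1/18*1/2) = [19/108, 7/36)
  'a': [1/6 + 1/18*1/2, 1/6 + 1/18*5/6) = [7/36, 23/108)
  'e': [1/6 + 1/18*5/6, 1/6 + 1/18*1/1) = [23/108, 2/9) <- contains code 71/324
  emit 'e', narrow to [23/108, 2/9)
Step 4: interval [23/108, 2/9), width = 2/9 - 23/108 = 1/108
  'b': [23/108 + 1/108*0/1, 23/108 + 1/108*1/6) = [23/108, 139/648)
  'f': [23/108 + 1/108*1/6, 23/108 + 1/108*1/2) = [139/648, 47/216)
  'a': [23/108 + 1/108*1/2, 23/108 + 1/108*5/6) = [47/216, 143/648) <- contains code 71/324
  'e': [23/108 + 1/108*5/6, 23/108 + 1/108*1/1) = [143/648, 2/9)
  emit 'a', narrow to [47/216, 143/648)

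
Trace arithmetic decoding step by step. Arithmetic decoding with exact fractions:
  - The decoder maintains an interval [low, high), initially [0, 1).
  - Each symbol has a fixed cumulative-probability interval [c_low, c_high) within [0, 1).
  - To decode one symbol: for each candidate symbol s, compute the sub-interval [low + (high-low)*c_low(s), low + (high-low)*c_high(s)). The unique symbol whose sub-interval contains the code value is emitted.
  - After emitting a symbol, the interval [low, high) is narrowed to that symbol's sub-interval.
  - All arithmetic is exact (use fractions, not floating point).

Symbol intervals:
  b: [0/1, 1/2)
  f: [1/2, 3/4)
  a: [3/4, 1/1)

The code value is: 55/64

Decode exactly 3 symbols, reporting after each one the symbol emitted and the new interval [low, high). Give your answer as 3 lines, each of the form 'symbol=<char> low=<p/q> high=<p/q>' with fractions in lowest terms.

Answer: symbol=a low=3/4 high=1/1
symbol=b low=3/4 high=7/8
symbol=a low=27/32 high=7/8

Derivation:
Step 1: interval [0/1, 1/1), width = 1/1 - 0/1 = 1/1
  'b': [0/1 + 1/1*0/1, 0/1 + 1/1*1/2) = [0/1, 1/2)
  'f': [0/1 + 1/1*1/2, 0/1 + 1/1*3/4) = [1/2, 3/4)
  'a': [0/1 + 1/1*3/4, 0/1 + 1/1*1/1) = [3/4, 1/1) <- contains code 55/64
  emit 'a', narrow to [3/4, 1/1)
Step 2: interval [3/4, 1/1), width = 1/1 - 3/4 = 1/4
  'b': [3/4 + 1/4*0/1, 3/4 + 1/4*1/2) = [3/4, 7/8) <- contains code 55/64
  'f': [3/4 + 1/4*1/2, 3/4 + 1/4*3/4) = [7/8, 15/16)
  'a': [3/4 + 1/4*3/4, 3/4 + 1/4*1/1) = [15/16, 1/1)
  emit 'b', narrow to [3/4, 7/8)
Step 3: interval [3/4, 7/8), width = 7/8 - 3/4 = 1/8
  'b': [3/4 + 1/8*0/1, 3/4 + 1/8*1/2) = [3/4, 13/16)
  'f': [3/4 + 1/8*1/2, 3/4 + 1/8*3/4) = [13/16, 27/32)
  'a': [3/4 + 1/8*3/4, 3/4 + 1/8*1/1) = [27/32, 7/8) <- contains code 55/64
  emit 'a', narrow to [27/32, 7/8)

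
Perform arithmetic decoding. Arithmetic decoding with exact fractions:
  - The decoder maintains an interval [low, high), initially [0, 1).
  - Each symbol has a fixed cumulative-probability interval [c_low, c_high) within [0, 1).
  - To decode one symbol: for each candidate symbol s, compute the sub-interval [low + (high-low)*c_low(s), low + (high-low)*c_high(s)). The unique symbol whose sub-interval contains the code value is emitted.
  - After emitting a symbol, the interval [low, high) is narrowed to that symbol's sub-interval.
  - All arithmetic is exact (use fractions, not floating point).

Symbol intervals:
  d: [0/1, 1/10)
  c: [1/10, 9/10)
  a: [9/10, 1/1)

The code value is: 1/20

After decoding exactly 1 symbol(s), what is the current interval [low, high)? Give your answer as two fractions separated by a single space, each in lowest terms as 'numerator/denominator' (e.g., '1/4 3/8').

Answer: 0/1 1/10

Derivation:
Step 1: interval [0/1, 1/1), width = 1/1 - 0/1 = 1/1
  'd': [0/1 + 1/1*0/1, 0/1 + 1/1*1/10) = [0/1, 1/10) <- contains code 1/20
  'c': [0/1 + 1/1*1/10, 0/1 + 1/1*9/10) = [1/10, 9/10)
  'a': [0/1 + 1/1*9/10, 0/1 + 1/1*1/1) = [9/10, 1/1)
  emit 'd', narrow to [0/1, 1/10)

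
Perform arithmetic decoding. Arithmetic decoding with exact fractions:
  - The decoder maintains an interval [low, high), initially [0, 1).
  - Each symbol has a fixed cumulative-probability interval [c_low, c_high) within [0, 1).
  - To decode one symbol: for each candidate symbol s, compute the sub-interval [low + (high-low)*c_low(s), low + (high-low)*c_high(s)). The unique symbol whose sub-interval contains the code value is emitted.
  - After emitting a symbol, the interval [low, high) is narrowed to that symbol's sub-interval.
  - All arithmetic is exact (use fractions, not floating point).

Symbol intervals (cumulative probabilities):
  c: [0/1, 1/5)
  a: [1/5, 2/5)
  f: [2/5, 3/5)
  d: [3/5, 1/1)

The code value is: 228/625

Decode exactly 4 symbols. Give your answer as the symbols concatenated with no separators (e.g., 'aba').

Step 1: interval [0/1, 1/1), width = 1/1 - 0/1 = 1/1
  'c': [0/1 + 1/1*0/1, 0/1 + 1/1*1/5) = [0/1, 1/5)
  'a': [0/1 + 1/1*1/5, 0/1 + 1/1*2/5) = [1/5, 2/5) <- contains code 228/625
  'f': [0/1 + 1/1*2/5, 0/1 + 1/1*3/5) = [2/5, 3/5)
  'd': [0/1 + 1/1*3/5, 0/1 + 1/1*1/1) = [3/5, 1/1)
  emit 'a', narrow to [1/5, 2/5)
Step 2: interval [1/5, 2/5), width = 2/5 - 1/5 = 1/5
  'c': [1/5 + 1/5*0/1, 1/5 + 1/5*1/5) = [1/5, 6/25)
  'a': [1/5 + 1/5*1/5, 1/5 + 1/5*2/5) = [6/25, 7/25)
  'f': [1/5 + 1/5*2/5, 1/5 + 1/5*3/5) = [7/25, 8/25)
  'd': [1/5 + 1/5*3/5, 1/5 + 1/5*1/1) = [8/25, 2/5) <- contains code 228/625
  emit 'd', narrow to [8/25, 2/5)
Step 3: interval [8/25, 2/5), width = 2/5 - 8/25 = 2/25
  'c': [8/25 + 2/25*0/1, 8/25 + 2/25*1/5) = [8/25, 42/125)
  'a': [8/25 + 2/25*1/5, 8/25 + 2/25*2/5) = [42/125, 44/125)
  'f': [8/25 + 2/25*2/5, 8/25 + 2/25*3/5) = [44/125, 46/125) <- contains code 228/625
  'd': [8/25 + 2/25*3/5, 8/25 + 2/25*1/1) = [46/125, 2/5)
  emit 'f', narrow to [44/125, 46/125)
Step 4: interval [44/125, 46/125), width = 46/125 - 44/125 = 2/125
  'c': [44/125 + 2/125*0/1, 44/125 + 2/125*1/5) = [44/125, 222/625)
  'a': [44/125 + 2/125*1/5, 44/125 + 2/125*2/5) = [222/625, 224/625)
  'f': [44/125 + 2/125*2/5, 44/125 + 2/125*3/5) = [224/625, 226/625)
  'd': [44/125 + 2/125*3/5, 44/125 + 2/125*1/1) = [226/625, 46/125) <- contains code 228/625
  emit 'd', narrow to [226/625, 46/125)

Answer: adfd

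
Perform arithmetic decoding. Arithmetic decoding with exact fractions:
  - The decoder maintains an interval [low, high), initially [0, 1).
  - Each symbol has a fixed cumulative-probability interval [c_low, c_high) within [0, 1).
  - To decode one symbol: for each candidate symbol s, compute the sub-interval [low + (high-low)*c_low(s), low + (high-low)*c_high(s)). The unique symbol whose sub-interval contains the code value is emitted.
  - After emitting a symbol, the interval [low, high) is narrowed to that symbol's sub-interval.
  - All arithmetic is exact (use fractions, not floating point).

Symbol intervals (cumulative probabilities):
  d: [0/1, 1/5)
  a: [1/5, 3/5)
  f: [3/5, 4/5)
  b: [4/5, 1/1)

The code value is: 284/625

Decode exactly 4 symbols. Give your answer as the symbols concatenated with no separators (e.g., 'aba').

Answer: afdb

Derivation:
Step 1: interval [0/1, 1/1), width = 1/1 - 0/1 = 1/1
  'd': [0/1 + 1/1*0/1, 0/1 + 1/1*1/5) = [0/1, 1/5)
  'a': [0/1 + 1/1*1/5, 0/1 + 1/1*3/5) = [1/5, 3/5) <- contains code 284/625
  'f': [0/1 + 1/1*3/5, 0/1 + 1/1*4/5) = [3/5, 4/5)
  'b': [0/1 + 1/1*4/5, 0/1 + 1/1*1/1) = [4/5, 1/1)
  emit 'a', narrow to [1/5, 3/5)
Step 2: interval [1/5, 3/5), width = 3/5 - 1/5 = 2/5
  'd': [1/5 + 2/5*0/1, 1/5 + 2/5*1/5) = [1/5, 7/25)
  'a': [1/5 + 2/5*1/5, 1/5 + 2/5*3/5) = [7/25, 11/25)
  'f': [1/5 + 2/5*3/5, 1/5 + 2/5*4/5) = [11/25, 13/25) <- contains code 284/625
  'b': [1/5 + 2/5*4/5, 1/5 + 2/5*1/1) = [13/25, 3/5)
  emit 'f', narrow to [11/25, 13/25)
Step 3: interval [11/25, 13/25), width = 13/25 - 11/25 = 2/25
  'd': [11/25 + 2/25*0/1, 11/25 + 2/25*1/5) = [11/25, 57/125) <- contains code 284/625
  'a': [11/25 + 2/25*1/5, 11/25 + 2/25*3/5) = [57/125, 61/125)
  'f': [11/25 + 2/25*3/5, 11/25 + 2/25*4/5) = [61/125, 63/125)
  'b': [11/25 + 2/25*4/5, 11/25 + 2/25*1/1) = [63/125, 13/25)
  emit 'd', narrow to [11/25, 57/125)
Step 4: interval [11/25, 57/125), width = 57/125 - 11/25 = 2/125
  'd': [11/25 + 2/125*0/1, 11/25 + 2/125*1/5) = [11/25, 277/625)
  'a': [11/25 + 2/125*1/5, 11/25 + 2/125*3/5) = [277/625, 281/625)
  'f': [11/25 + 2/125*3/5, 11/25 + 2/125*4/5) = [281/625, 283/625)
  'b': [11/25 + 2/125*4/5, 11/25 + 2/125*1/1) = [283/625, 57/125) <- contains code 284/625
  emit 'b', narrow to [283/625, 57/125)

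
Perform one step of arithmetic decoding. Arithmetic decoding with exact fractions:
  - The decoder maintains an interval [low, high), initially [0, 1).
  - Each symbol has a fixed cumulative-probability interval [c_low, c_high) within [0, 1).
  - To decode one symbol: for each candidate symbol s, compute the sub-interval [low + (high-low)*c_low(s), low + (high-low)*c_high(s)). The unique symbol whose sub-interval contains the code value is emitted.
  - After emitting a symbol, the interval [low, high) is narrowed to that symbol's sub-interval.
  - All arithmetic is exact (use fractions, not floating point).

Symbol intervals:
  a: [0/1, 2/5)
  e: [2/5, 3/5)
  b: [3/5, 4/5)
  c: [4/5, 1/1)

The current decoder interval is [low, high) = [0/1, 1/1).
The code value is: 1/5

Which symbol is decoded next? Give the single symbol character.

Interval width = high − low = 1/1 − 0/1 = 1/1
Scaled code = (code − low) / width = (1/5 − 0/1) / 1/1 = 1/5
  a: [0/1, 2/5) ← scaled code falls here ✓
  e: [2/5, 3/5) 
  b: [3/5, 4/5) 
  c: [4/5, 1/1) 

Answer: a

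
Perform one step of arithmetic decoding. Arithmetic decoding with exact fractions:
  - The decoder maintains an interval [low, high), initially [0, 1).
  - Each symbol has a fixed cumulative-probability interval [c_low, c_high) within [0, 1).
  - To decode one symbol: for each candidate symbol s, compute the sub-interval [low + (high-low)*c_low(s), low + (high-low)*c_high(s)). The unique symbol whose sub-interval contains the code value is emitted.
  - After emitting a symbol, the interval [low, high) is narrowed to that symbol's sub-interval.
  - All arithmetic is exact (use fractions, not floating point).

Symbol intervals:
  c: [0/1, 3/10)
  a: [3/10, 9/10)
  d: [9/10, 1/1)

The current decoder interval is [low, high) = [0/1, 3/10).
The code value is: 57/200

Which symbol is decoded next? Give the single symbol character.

Answer: d

Derivation:
Interval width = high − low = 3/10 − 0/1 = 3/10
Scaled code = (code − low) / width = (57/200 − 0/1) / 3/10 = 19/20
  c: [0/1, 3/10) 
  a: [3/10, 9/10) 
  d: [9/10, 1/1) ← scaled code falls here ✓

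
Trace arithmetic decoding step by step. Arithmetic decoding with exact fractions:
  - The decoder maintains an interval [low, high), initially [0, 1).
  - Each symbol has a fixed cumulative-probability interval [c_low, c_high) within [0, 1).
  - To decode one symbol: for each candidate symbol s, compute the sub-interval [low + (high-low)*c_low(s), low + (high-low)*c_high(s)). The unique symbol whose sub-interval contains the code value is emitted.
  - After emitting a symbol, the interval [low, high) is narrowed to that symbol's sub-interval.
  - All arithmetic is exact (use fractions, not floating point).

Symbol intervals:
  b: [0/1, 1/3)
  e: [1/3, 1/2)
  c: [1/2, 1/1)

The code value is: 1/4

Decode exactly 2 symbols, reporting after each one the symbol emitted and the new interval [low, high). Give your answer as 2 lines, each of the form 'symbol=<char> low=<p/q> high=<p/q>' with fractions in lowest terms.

Step 1: interval [0/1, 1/1), width = 1/1 - 0/1 = 1/1
  'b': [0/1 + 1/1*0/1, 0/1 + 1/1*1/3) = [0/1, 1/3) <- contains code 1/4
  'e': [0/1 + 1/1*1/3, 0/1 + 1/1*1/2) = [1/3, 1/2)
  'c': [0/1 + 1/1*1/2, 0/1 + 1/1*1/1) = [1/2, 1/1)
  emit 'b', narrow to [0/1, 1/3)
Step 2: interval [0/1, 1/3), width = 1/3 - 0/1 = 1/3
  'b': [0/1 + 1/3*0/1, 0/1 + 1/3*1/3) = [0/1, 1/9)
  'e': [0/1 + 1/3*1/3, 0/1 + 1/3*1/2) = [1/9, 1/6)
  'c': [0/1 + 1/3*1/2, 0/1 + 1/3*1/1) = [1/6, 1/3) <- contains code 1/4
  emit 'c', narrow to [1/6, 1/3)

Answer: symbol=b low=0/1 high=1/3
symbol=c low=1/6 high=1/3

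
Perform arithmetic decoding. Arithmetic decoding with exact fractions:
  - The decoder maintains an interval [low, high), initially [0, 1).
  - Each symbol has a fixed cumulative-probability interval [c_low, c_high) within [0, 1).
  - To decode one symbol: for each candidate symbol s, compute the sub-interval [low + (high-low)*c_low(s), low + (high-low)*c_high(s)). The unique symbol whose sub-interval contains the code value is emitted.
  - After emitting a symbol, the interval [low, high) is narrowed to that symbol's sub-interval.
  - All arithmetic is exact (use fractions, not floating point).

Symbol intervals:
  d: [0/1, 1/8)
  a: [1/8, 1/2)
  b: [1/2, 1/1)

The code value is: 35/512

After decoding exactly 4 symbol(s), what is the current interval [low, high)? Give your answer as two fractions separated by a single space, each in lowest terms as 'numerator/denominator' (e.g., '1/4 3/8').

Answer: 17/256 9/128

Derivation:
Step 1: interval [0/1, 1/1), width = 1/1 - 0/1 = 1/1
  'd': [0/1 + 1/1*0/1, 0/1 + 1/1*1/8) = [0/1, 1/8) <- contains code 35/512
  'a': [0/1 + 1/1*1/8, 0/1 + 1/1*1/2) = [1/8, 1/2)
  'b': [0/1 + 1/1*1/2, 0/1 + 1/1*1/1) = [1/2, 1/1)
  emit 'd', narrow to [0/1, 1/8)
Step 2: interval [0/1, 1/8), width = 1/8 - 0/1 = 1/8
  'd': [0/1 + 1/8*0/1, 0/1 + 1/8*1/8) = [0/1, 1/64)
  'a': [0/1 + 1/8*1/8, 0/1 + 1/8*1/2) = [1/64, 1/16)
  'b': [0/1 + 1/8*1/2, 0/1 + 1/8*1/1) = [1/16, 1/8) <- contains code 35/512
  emit 'b', narrow to [1/16, 1/8)
Step 3: interval [1/16, 1/8), width = 1/8 - 1/16 = 1/16
  'd': [1/16 + 1/16*0/1, 1/16 + 1/16*1/8) = [1/16, 9/128) <- contains code 35/512
  'a': [1/16 + 1/16*1/8, 1/16 + 1/16*1/2) = [9/128, 3/32)
  'b': [1/16 + 1/16*1/2, 1/16 + 1/16*1/1) = [3/32, 1/8)
  emit 'd', narrow to [1/16, 9/128)
Step 4: interval [1/16, 9/128), width = 9/128 - 1/16 = 1/128
  'd': [1/16 + 1/128*0/1, 1/16 + 1/128*1/8) = [1/16, 65/1024)
  'a': [1/16 + 1/128*1/8, 1/16 + 1/128*1/2) = [65/1024, 17/256)
  'b': [1/16 + 1/128*1/2, 1/16 + 1/128*1/1) = [17/256, 9/128) <- contains code 35/512
  emit 'b', narrow to [17/256, 9/128)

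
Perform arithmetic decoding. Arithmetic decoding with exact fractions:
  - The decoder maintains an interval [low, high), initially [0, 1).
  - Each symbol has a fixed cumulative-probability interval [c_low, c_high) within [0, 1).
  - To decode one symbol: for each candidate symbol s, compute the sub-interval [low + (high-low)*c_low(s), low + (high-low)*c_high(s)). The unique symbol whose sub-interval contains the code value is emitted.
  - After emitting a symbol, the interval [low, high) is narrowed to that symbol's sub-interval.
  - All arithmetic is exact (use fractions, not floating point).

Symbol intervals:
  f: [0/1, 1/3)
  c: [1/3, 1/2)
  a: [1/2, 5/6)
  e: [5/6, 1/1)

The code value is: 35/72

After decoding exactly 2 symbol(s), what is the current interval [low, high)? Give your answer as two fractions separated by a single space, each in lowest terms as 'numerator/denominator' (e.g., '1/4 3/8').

Answer: 17/36 1/2

Derivation:
Step 1: interval [0/1, 1/1), width = 1/1 - 0/1 = 1/1
  'f': [0/1 + 1/1*0/1, 0/1 + 1/1*1/3) = [0/1, 1/3)
  'c': [0/1 + 1/1*1/3, 0/1 + 1/1*1/2) = [1/3, 1/2) <- contains code 35/72
  'a': [0/1 + 1/1*1/2, 0/1 + 1/1*5/6) = [1/2, 5/6)
  'e': [0/1 + 1/1*5/6, 0/1 + 1/1*1/1) = [5/6, 1/1)
  emit 'c', narrow to [1/3, 1/2)
Step 2: interval [1/3, 1/2), width = 1/2 - 1/3 = 1/6
  'f': [1/3 + 1/6*0/1, 1/3 + 1/6*1/3) = [1/3, 7/18)
  'c': [1/3 + 1/6*1/3, 1/3 + 1/6*1/2) = [7/18, 5/12)
  'a': [1/3 + 1/6*1/2, 1/3 + 1/6*5/6) = [5/12, 17/36)
  'e': [1/3 + 1/6*5/6, 1/3 + 1/6*1/1) = [17/36, 1/2) <- contains code 35/72
  emit 'e', narrow to [17/36, 1/2)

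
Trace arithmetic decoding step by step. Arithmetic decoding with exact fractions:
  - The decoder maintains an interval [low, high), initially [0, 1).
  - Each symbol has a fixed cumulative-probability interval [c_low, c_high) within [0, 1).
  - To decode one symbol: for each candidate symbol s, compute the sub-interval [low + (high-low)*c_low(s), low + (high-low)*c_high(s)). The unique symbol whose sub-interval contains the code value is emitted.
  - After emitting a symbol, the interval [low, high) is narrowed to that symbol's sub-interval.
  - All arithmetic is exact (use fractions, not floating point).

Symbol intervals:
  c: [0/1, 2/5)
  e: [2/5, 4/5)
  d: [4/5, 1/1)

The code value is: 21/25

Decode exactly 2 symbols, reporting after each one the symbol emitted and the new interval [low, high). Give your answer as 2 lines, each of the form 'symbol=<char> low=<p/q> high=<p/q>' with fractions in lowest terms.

Answer: symbol=d low=4/5 high=1/1
symbol=c low=4/5 high=22/25

Derivation:
Step 1: interval [0/1, 1/1), width = 1/1 - 0/1 = 1/1
  'c': [0/1 + 1/1*0/1, 0/1 + 1/1*2/5) = [0/1, 2/5)
  'e': [0/1 + 1/1*2/5, 0/1 + 1/1*4/5) = [2/5, 4/5)
  'd': [0/1 + 1/1*4/5, 0/1 + 1/1*1/1) = [4/5, 1/1) <- contains code 21/25
  emit 'd', narrow to [4/5, 1/1)
Step 2: interval [4/5, 1/1), width = 1/1 - 4/5 = 1/5
  'c': [4/5 + 1/5*0/1, 4/5 + 1/5*2/5) = [4/5, 22/25) <- contains code 21/25
  'e': [4/5 + 1/5*2/5, 4/5 + 1/5*4/5) = [22/25, 24/25)
  'd': [4/5 + 1/5*4/5, 4/5 + 1/5*1/1) = [24/25, 1/1)
  emit 'c', narrow to [4/5, 22/25)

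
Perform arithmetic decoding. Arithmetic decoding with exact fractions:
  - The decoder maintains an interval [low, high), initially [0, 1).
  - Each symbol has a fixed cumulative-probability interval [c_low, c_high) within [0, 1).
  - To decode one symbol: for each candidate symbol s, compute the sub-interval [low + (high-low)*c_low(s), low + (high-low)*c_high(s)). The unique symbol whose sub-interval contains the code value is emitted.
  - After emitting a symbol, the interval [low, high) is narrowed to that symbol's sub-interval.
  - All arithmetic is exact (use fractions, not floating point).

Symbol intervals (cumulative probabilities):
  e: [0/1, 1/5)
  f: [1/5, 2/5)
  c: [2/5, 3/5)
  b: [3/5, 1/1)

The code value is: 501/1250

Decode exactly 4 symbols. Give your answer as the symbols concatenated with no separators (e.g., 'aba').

Step 1: interval [0/1, 1/1), width = 1/1 - 0/1 = 1/1
  'e': [0/1 + 1/1*0/1, 0/1 + 1/1*1/5) = [0/1, 1/5)
  'f': [0/1 + 1/1*1/5, 0/1 + 1/1*2/5) = [1/5, 2/5)
  'c': [0/1 + 1/1*2/5, 0/1 + 1/1*3/5) = [2/5, 3/5) <- contains code 501/1250
  'b': [0/1 + 1/1*3/5, 0/1 + 1/1*1/1) = [3/5, 1/1)
  emit 'c', narrow to [2/5, 3/5)
Step 2: interval [2/5, 3/5), width = 3/5 - 2/5 = 1/5
  'e': [2/5 + 1/5*0/1, 2/5 + 1/5*1/5) = [2/5, 11/25) <- contains code 501/1250
  'f': [2/5 + 1/5*1/5, 2/5 + 1/5*2/5) = [11/25, 12/25)
  'c': [2/5 + 1/5*2/5, 2/5 + 1/5*3/5) = [12/25, 13/25)
  'b': [2/5 + 1/5*3/5, 2/5 + 1/5*1/1) = [13/25, 3/5)
  emit 'e', narrow to [2/5, 11/25)
Step 3: interval [2/5, 11/25), width = 11/25 - 2/5 = 1/25
  'e': [2/5 + 1/25*0/1, 2/5 + 1/25*1/5) = [2/5, 51/125) <- contains code 501/1250
  'f': [2/5 + 1/25*1/5, 2/5 + 1/25*2/5) = [51/125, 52/125)
  'c': [2/5 + 1/25*2/5, 2/5 + 1/25*3/5) = [52/125, 53/125)
  'b': [2/5 + 1/25*3/5, 2/5 + 1/25*1/1) = [53/125, 11/25)
  emit 'e', narrow to [2/5, 51/125)
Step 4: interval [2/5, 51/125), width = 51/125 - 2/5 = 1/125
  'e': [2/5 + 1/125*0/1, 2/5 + 1/125*1/5) = [2/5, 251/625) <- contains code 501/1250
  'f': [2/5 + 1/125*1/5, 2/5 + 1/125*2/5) = [251/625, 252/625)
  'c': [2/5 + 1/125*2/5, 2/5 + 1/125*3/5) = [252/625, 253/625)
  'b': [2/5 + 1/125*3/5, 2/5 + 1/125*1/1) = [253/625, 51/125)
  emit 'e', narrow to [2/5, 251/625)

Answer: ceee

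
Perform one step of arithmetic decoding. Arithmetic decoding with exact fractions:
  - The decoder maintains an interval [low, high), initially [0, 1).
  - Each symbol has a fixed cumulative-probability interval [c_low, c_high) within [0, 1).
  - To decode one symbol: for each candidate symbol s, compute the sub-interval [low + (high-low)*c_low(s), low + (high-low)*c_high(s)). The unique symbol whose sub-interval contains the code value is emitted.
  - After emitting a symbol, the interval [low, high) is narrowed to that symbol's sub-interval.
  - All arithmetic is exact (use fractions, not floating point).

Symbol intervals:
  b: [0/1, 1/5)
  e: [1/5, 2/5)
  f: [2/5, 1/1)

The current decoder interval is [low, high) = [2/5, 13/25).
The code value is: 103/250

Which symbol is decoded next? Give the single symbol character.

Answer: b

Derivation:
Interval width = high − low = 13/25 − 2/5 = 3/25
Scaled code = (code − low) / width = (103/250 − 2/5) / 3/25 = 1/10
  b: [0/1, 1/5) ← scaled code falls here ✓
  e: [1/5, 2/5) 
  f: [2/5, 1/1) 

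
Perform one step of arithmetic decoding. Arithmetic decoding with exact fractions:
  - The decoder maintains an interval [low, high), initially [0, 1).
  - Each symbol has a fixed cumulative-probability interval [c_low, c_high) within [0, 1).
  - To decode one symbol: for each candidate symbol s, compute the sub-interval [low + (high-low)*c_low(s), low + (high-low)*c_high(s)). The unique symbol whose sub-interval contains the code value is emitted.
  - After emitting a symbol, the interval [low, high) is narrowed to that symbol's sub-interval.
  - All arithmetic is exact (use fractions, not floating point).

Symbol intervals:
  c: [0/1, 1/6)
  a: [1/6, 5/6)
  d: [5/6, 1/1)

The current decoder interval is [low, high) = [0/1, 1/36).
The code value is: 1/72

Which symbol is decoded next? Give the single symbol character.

Interval width = high − low = 1/36 − 0/1 = 1/36
Scaled code = (code − low) / width = (1/72 − 0/1) / 1/36 = 1/2
  c: [0/1, 1/6) 
  a: [1/6, 5/6) ← scaled code falls here ✓
  d: [5/6, 1/1) 

Answer: a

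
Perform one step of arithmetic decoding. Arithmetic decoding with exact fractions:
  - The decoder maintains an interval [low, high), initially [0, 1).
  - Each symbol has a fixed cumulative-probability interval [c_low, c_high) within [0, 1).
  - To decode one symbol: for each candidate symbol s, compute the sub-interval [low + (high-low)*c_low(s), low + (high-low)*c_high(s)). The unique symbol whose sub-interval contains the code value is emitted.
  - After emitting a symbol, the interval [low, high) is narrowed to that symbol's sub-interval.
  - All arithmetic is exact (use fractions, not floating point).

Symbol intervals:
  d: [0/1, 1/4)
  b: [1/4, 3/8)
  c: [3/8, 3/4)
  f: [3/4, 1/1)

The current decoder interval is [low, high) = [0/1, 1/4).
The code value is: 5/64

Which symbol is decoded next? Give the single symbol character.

Interval width = high − low = 1/4 − 0/1 = 1/4
Scaled code = (code − low) / width = (5/64 − 0/1) / 1/4 = 5/16
  d: [0/1, 1/4) 
  b: [1/4, 3/8) ← scaled code falls here ✓
  c: [3/8, 3/4) 
  f: [3/4, 1/1) 

Answer: b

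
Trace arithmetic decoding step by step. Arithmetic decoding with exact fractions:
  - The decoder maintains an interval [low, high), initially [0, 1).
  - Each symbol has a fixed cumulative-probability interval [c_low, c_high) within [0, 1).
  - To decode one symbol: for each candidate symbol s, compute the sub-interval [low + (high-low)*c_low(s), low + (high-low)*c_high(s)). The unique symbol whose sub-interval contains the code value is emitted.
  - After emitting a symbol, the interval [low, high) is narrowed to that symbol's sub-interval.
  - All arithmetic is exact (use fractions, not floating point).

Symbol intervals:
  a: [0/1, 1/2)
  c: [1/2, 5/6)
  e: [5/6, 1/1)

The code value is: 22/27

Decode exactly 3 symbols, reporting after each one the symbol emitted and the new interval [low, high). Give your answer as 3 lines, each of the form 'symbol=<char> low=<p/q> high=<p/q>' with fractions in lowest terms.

Step 1: interval [0/1, 1/1), width = 1/1 - 0/1 = 1/1
  'a': [0/1 + 1/1*0/1, 0/1 + 1/1*1/2) = [0/1, 1/2)
  'c': [0/1 + 1/1*1/2, 0/1 + 1/1*5/6) = [1/2, 5/6) <- contains code 22/27
  'e': [0/1 + 1/1*5/6, 0/1 + 1/1*1/1) = [5/6, 1/1)
  emit 'c', narrow to [1/2, 5/6)
Step 2: interval [1/2, 5/6), width = 5/6 - 1/2 = 1/3
  'a': [1/2 + 1/3*0/1, 1/2 + 1/3*1/2) = [1/2, 2/3)
  'c': [1/2 + 1/3*1/2, 1/2 + 1/3*5/6) = [2/3, 7/9)
  'e': [1/2 + 1/3*5/6, 1/2 + 1/3*1/1) = [7/9, 5/6) <- contains code 22/27
  emit 'e', narrow to [7/9, 5/6)
Step 3: interval [7/9, 5/6), width = 5/6 - 7/9 = 1/18
  'a': [7/9 + 1/18*0/1, 7/9 + 1/18*1/2) = [7/9, 29/36)
  'c': [7/9 + 1/18*1/2, 7/9 + 1/18*5/6) = [29/36, 89/108) <- contains code 22/27
  'e': [7/9 + 1/18*5/6, 7/9 + 1/18*1/1) = [89/108, 5/6)
  emit 'c', narrow to [29/36, 89/108)

Answer: symbol=c low=1/2 high=5/6
symbol=e low=7/9 high=5/6
symbol=c low=29/36 high=89/108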